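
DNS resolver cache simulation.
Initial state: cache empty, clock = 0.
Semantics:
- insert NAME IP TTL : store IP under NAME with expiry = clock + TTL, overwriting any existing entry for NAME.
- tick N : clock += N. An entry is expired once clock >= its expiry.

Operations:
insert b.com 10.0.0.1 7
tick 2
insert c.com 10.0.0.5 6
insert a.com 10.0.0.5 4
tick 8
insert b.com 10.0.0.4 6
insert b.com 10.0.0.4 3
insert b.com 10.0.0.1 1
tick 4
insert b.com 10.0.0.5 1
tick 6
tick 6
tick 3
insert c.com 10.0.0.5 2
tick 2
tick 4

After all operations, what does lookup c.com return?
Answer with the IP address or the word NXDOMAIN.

Answer: NXDOMAIN

Derivation:
Op 1: insert b.com -> 10.0.0.1 (expiry=0+7=7). clock=0
Op 2: tick 2 -> clock=2.
Op 3: insert c.com -> 10.0.0.5 (expiry=2+6=8). clock=2
Op 4: insert a.com -> 10.0.0.5 (expiry=2+4=6). clock=2
Op 5: tick 8 -> clock=10. purged={a.com,b.com,c.com}
Op 6: insert b.com -> 10.0.0.4 (expiry=10+6=16). clock=10
Op 7: insert b.com -> 10.0.0.4 (expiry=10+3=13). clock=10
Op 8: insert b.com -> 10.0.0.1 (expiry=10+1=11). clock=10
Op 9: tick 4 -> clock=14. purged={b.com}
Op 10: insert b.com -> 10.0.0.5 (expiry=14+1=15). clock=14
Op 11: tick 6 -> clock=20. purged={b.com}
Op 12: tick 6 -> clock=26.
Op 13: tick 3 -> clock=29.
Op 14: insert c.com -> 10.0.0.5 (expiry=29+2=31). clock=29
Op 15: tick 2 -> clock=31. purged={c.com}
Op 16: tick 4 -> clock=35.
lookup c.com: not in cache (expired or never inserted)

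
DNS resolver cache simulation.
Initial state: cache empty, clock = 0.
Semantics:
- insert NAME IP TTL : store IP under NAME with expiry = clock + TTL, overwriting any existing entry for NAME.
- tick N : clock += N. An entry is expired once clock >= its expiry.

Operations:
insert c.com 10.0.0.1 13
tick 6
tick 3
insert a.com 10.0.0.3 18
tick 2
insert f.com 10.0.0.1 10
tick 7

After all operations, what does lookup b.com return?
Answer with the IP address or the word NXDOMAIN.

Op 1: insert c.com -> 10.0.0.1 (expiry=0+13=13). clock=0
Op 2: tick 6 -> clock=6.
Op 3: tick 3 -> clock=9.
Op 4: insert a.com -> 10.0.0.3 (expiry=9+18=27). clock=9
Op 5: tick 2 -> clock=11.
Op 6: insert f.com -> 10.0.0.1 (expiry=11+10=21). clock=11
Op 7: tick 7 -> clock=18. purged={c.com}
lookup b.com: not in cache (expired or never inserted)

Answer: NXDOMAIN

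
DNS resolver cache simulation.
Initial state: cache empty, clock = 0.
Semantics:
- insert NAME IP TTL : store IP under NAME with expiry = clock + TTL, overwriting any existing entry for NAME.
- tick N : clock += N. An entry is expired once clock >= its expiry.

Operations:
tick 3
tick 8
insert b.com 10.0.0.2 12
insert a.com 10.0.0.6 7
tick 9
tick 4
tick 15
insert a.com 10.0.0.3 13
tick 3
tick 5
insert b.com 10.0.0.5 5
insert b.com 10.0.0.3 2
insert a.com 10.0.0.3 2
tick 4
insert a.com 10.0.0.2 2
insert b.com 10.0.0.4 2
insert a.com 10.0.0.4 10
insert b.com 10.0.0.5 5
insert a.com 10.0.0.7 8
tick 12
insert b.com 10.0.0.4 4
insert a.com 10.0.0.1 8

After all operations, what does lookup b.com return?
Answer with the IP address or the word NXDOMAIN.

Answer: 10.0.0.4

Derivation:
Op 1: tick 3 -> clock=3.
Op 2: tick 8 -> clock=11.
Op 3: insert b.com -> 10.0.0.2 (expiry=11+12=23). clock=11
Op 4: insert a.com -> 10.0.0.6 (expiry=11+7=18). clock=11
Op 5: tick 9 -> clock=20. purged={a.com}
Op 6: tick 4 -> clock=24. purged={b.com}
Op 7: tick 15 -> clock=39.
Op 8: insert a.com -> 10.0.0.3 (expiry=39+13=52). clock=39
Op 9: tick 3 -> clock=42.
Op 10: tick 5 -> clock=47.
Op 11: insert b.com -> 10.0.0.5 (expiry=47+5=52). clock=47
Op 12: insert b.com -> 10.0.0.3 (expiry=47+2=49). clock=47
Op 13: insert a.com -> 10.0.0.3 (expiry=47+2=49). clock=47
Op 14: tick 4 -> clock=51. purged={a.com,b.com}
Op 15: insert a.com -> 10.0.0.2 (expiry=51+2=53). clock=51
Op 16: insert b.com -> 10.0.0.4 (expiry=51+2=53). clock=51
Op 17: insert a.com -> 10.0.0.4 (expiry=51+10=61). clock=51
Op 18: insert b.com -> 10.0.0.5 (expiry=51+5=56). clock=51
Op 19: insert a.com -> 10.0.0.7 (expiry=51+8=59). clock=51
Op 20: tick 12 -> clock=63. purged={a.com,b.com}
Op 21: insert b.com -> 10.0.0.4 (expiry=63+4=67). clock=63
Op 22: insert a.com -> 10.0.0.1 (expiry=63+8=71). clock=63
lookup b.com: present, ip=10.0.0.4 expiry=67 > clock=63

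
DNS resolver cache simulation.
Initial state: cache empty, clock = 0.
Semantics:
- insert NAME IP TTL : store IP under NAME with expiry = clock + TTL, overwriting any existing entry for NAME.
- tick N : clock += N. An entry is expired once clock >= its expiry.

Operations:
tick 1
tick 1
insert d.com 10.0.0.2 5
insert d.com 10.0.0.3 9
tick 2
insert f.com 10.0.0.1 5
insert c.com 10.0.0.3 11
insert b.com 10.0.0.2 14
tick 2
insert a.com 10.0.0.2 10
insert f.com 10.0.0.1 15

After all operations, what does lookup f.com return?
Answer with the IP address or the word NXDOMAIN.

Answer: 10.0.0.1

Derivation:
Op 1: tick 1 -> clock=1.
Op 2: tick 1 -> clock=2.
Op 3: insert d.com -> 10.0.0.2 (expiry=2+5=7). clock=2
Op 4: insert d.com -> 10.0.0.3 (expiry=2+9=11). clock=2
Op 5: tick 2 -> clock=4.
Op 6: insert f.com -> 10.0.0.1 (expiry=4+5=9). clock=4
Op 7: insert c.com -> 10.0.0.3 (expiry=4+11=15). clock=4
Op 8: insert b.com -> 10.0.0.2 (expiry=4+14=18). clock=4
Op 9: tick 2 -> clock=6.
Op 10: insert a.com -> 10.0.0.2 (expiry=6+10=16). clock=6
Op 11: insert f.com -> 10.0.0.1 (expiry=6+15=21). clock=6
lookup f.com: present, ip=10.0.0.1 expiry=21 > clock=6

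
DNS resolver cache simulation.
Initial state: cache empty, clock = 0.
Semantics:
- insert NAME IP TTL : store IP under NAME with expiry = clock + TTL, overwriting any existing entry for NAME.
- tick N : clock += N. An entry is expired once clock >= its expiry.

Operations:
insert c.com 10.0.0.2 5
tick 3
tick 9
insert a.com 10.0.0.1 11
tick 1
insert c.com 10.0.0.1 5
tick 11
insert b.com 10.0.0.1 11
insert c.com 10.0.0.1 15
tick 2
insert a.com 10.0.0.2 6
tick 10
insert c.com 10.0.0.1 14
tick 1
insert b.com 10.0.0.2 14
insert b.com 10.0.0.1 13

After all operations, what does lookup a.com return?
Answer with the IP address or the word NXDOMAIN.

Op 1: insert c.com -> 10.0.0.2 (expiry=0+5=5). clock=0
Op 2: tick 3 -> clock=3.
Op 3: tick 9 -> clock=12. purged={c.com}
Op 4: insert a.com -> 10.0.0.1 (expiry=12+11=23). clock=12
Op 5: tick 1 -> clock=13.
Op 6: insert c.com -> 10.0.0.1 (expiry=13+5=18). clock=13
Op 7: tick 11 -> clock=24. purged={a.com,c.com}
Op 8: insert b.com -> 10.0.0.1 (expiry=24+11=35). clock=24
Op 9: insert c.com -> 10.0.0.1 (expiry=24+15=39). clock=24
Op 10: tick 2 -> clock=26.
Op 11: insert a.com -> 10.0.0.2 (expiry=26+6=32). clock=26
Op 12: tick 10 -> clock=36. purged={a.com,b.com}
Op 13: insert c.com -> 10.0.0.1 (expiry=36+14=50). clock=36
Op 14: tick 1 -> clock=37.
Op 15: insert b.com -> 10.0.0.2 (expiry=37+14=51). clock=37
Op 16: insert b.com -> 10.0.0.1 (expiry=37+13=50). clock=37
lookup a.com: not in cache (expired or never inserted)

Answer: NXDOMAIN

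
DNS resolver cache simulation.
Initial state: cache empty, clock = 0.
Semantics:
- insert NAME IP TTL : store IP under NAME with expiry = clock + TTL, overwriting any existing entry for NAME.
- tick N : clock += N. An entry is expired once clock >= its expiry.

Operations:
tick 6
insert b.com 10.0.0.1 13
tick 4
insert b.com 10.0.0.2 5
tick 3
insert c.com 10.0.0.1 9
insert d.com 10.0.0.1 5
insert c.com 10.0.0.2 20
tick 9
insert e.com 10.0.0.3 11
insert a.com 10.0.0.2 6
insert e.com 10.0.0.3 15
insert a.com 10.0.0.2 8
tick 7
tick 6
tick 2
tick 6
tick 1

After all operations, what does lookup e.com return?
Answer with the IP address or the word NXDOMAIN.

Op 1: tick 6 -> clock=6.
Op 2: insert b.com -> 10.0.0.1 (expiry=6+13=19). clock=6
Op 3: tick 4 -> clock=10.
Op 4: insert b.com -> 10.0.0.2 (expiry=10+5=15). clock=10
Op 5: tick 3 -> clock=13.
Op 6: insert c.com -> 10.0.0.1 (expiry=13+9=22). clock=13
Op 7: insert d.com -> 10.0.0.1 (expiry=13+5=18). clock=13
Op 8: insert c.com -> 10.0.0.2 (expiry=13+20=33). clock=13
Op 9: tick 9 -> clock=22. purged={b.com,d.com}
Op 10: insert e.com -> 10.0.0.3 (expiry=22+11=33). clock=22
Op 11: insert a.com -> 10.0.0.2 (expiry=22+6=28). clock=22
Op 12: insert e.com -> 10.0.0.3 (expiry=22+15=37). clock=22
Op 13: insert a.com -> 10.0.0.2 (expiry=22+8=30). clock=22
Op 14: tick 7 -> clock=29.
Op 15: tick 6 -> clock=35. purged={a.com,c.com}
Op 16: tick 2 -> clock=37. purged={e.com}
Op 17: tick 6 -> clock=43.
Op 18: tick 1 -> clock=44.
lookup e.com: not in cache (expired or never inserted)

Answer: NXDOMAIN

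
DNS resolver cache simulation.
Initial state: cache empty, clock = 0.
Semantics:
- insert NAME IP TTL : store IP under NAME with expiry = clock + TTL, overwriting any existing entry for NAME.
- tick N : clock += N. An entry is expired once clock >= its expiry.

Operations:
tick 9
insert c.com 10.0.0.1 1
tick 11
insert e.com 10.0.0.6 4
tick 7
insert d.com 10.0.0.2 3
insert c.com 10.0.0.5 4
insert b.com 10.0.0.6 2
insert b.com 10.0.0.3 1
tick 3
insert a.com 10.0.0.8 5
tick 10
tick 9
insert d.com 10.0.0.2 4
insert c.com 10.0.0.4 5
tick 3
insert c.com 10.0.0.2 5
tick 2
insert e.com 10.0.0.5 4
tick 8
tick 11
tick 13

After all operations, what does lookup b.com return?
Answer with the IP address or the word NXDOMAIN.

Answer: NXDOMAIN

Derivation:
Op 1: tick 9 -> clock=9.
Op 2: insert c.com -> 10.0.0.1 (expiry=9+1=10). clock=9
Op 3: tick 11 -> clock=20. purged={c.com}
Op 4: insert e.com -> 10.0.0.6 (expiry=20+4=24). clock=20
Op 5: tick 7 -> clock=27. purged={e.com}
Op 6: insert d.com -> 10.0.0.2 (expiry=27+3=30). clock=27
Op 7: insert c.com -> 10.0.0.5 (expiry=27+4=31). clock=27
Op 8: insert b.com -> 10.0.0.6 (expiry=27+2=29). clock=27
Op 9: insert b.com -> 10.0.0.3 (expiry=27+1=28). clock=27
Op 10: tick 3 -> clock=30. purged={b.com,d.com}
Op 11: insert a.com -> 10.0.0.8 (expiry=30+5=35). clock=30
Op 12: tick 10 -> clock=40. purged={a.com,c.com}
Op 13: tick 9 -> clock=49.
Op 14: insert d.com -> 10.0.0.2 (expiry=49+4=53). clock=49
Op 15: insert c.com -> 10.0.0.4 (expiry=49+5=54). clock=49
Op 16: tick 3 -> clock=52.
Op 17: insert c.com -> 10.0.0.2 (expiry=52+5=57). clock=52
Op 18: tick 2 -> clock=54. purged={d.com}
Op 19: insert e.com -> 10.0.0.5 (expiry=54+4=58). clock=54
Op 20: tick 8 -> clock=62. purged={c.com,e.com}
Op 21: tick 11 -> clock=73.
Op 22: tick 13 -> clock=86.
lookup b.com: not in cache (expired or never inserted)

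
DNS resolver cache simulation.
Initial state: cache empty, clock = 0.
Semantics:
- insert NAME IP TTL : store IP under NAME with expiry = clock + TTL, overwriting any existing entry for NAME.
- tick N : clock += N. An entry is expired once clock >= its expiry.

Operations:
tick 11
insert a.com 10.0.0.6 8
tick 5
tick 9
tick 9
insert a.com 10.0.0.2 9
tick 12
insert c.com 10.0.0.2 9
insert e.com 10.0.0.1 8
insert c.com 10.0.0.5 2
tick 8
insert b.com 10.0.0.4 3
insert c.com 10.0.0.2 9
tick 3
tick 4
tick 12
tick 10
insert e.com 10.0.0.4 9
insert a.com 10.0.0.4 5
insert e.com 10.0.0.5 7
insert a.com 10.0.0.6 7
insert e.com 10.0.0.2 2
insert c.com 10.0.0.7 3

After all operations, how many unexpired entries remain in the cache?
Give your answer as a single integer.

Op 1: tick 11 -> clock=11.
Op 2: insert a.com -> 10.0.0.6 (expiry=11+8=19). clock=11
Op 3: tick 5 -> clock=16.
Op 4: tick 9 -> clock=25. purged={a.com}
Op 5: tick 9 -> clock=34.
Op 6: insert a.com -> 10.0.0.2 (expiry=34+9=43). clock=34
Op 7: tick 12 -> clock=46. purged={a.com}
Op 8: insert c.com -> 10.0.0.2 (expiry=46+9=55). clock=46
Op 9: insert e.com -> 10.0.0.1 (expiry=46+8=54). clock=46
Op 10: insert c.com -> 10.0.0.5 (expiry=46+2=48). clock=46
Op 11: tick 8 -> clock=54. purged={c.com,e.com}
Op 12: insert b.com -> 10.0.0.4 (expiry=54+3=57). clock=54
Op 13: insert c.com -> 10.0.0.2 (expiry=54+9=63). clock=54
Op 14: tick 3 -> clock=57. purged={b.com}
Op 15: tick 4 -> clock=61.
Op 16: tick 12 -> clock=73. purged={c.com}
Op 17: tick 10 -> clock=83.
Op 18: insert e.com -> 10.0.0.4 (expiry=83+9=92). clock=83
Op 19: insert a.com -> 10.0.0.4 (expiry=83+5=88). clock=83
Op 20: insert e.com -> 10.0.0.5 (expiry=83+7=90). clock=83
Op 21: insert a.com -> 10.0.0.6 (expiry=83+7=90). clock=83
Op 22: insert e.com -> 10.0.0.2 (expiry=83+2=85). clock=83
Op 23: insert c.com -> 10.0.0.7 (expiry=83+3=86). clock=83
Final cache (unexpired): {a.com,c.com,e.com} -> size=3

Answer: 3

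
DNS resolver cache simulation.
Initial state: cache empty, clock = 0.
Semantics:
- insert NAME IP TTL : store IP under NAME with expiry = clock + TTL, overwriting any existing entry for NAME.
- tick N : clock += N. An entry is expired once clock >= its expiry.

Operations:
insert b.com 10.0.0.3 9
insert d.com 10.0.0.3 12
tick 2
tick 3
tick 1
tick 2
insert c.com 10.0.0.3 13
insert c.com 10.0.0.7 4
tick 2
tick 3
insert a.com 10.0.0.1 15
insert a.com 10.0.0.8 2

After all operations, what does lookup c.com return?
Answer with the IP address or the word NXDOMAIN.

Op 1: insert b.com -> 10.0.0.3 (expiry=0+9=9). clock=0
Op 2: insert d.com -> 10.0.0.3 (expiry=0+12=12). clock=0
Op 3: tick 2 -> clock=2.
Op 4: tick 3 -> clock=5.
Op 5: tick 1 -> clock=6.
Op 6: tick 2 -> clock=8.
Op 7: insert c.com -> 10.0.0.3 (expiry=8+13=21). clock=8
Op 8: insert c.com -> 10.0.0.7 (expiry=8+4=12). clock=8
Op 9: tick 2 -> clock=10. purged={b.com}
Op 10: tick 3 -> clock=13. purged={c.com,d.com}
Op 11: insert a.com -> 10.0.0.1 (expiry=13+15=28). clock=13
Op 12: insert a.com -> 10.0.0.8 (expiry=13+2=15). clock=13
lookup c.com: not in cache (expired or never inserted)

Answer: NXDOMAIN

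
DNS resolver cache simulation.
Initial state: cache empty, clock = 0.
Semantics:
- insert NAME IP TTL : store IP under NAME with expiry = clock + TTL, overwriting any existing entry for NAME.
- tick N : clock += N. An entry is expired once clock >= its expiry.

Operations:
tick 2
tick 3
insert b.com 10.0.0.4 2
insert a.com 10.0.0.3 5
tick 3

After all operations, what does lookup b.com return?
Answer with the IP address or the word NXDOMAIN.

Op 1: tick 2 -> clock=2.
Op 2: tick 3 -> clock=5.
Op 3: insert b.com -> 10.0.0.4 (expiry=5+2=7). clock=5
Op 4: insert a.com -> 10.0.0.3 (expiry=5+5=10). clock=5
Op 5: tick 3 -> clock=8. purged={b.com}
lookup b.com: not in cache (expired or never inserted)

Answer: NXDOMAIN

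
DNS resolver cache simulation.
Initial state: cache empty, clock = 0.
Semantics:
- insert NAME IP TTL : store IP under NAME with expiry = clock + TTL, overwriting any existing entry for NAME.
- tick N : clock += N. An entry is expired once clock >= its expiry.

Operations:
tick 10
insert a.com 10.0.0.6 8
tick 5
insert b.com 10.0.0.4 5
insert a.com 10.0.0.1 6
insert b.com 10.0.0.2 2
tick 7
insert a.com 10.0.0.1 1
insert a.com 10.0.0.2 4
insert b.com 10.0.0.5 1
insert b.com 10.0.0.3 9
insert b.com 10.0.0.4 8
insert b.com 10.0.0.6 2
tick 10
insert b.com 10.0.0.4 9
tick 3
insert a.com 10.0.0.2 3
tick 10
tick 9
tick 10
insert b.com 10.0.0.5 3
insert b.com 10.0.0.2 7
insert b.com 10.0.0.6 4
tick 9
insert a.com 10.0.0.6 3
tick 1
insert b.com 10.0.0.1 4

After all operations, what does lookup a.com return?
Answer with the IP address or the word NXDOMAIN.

Op 1: tick 10 -> clock=10.
Op 2: insert a.com -> 10.0.0.6 (expiry=10+8=18). clock=10
Op 3: tick 5 -> clock=15.
Op 4: insert b.com -> 10.0.0.4 (expiry=15+5=20). clock=15
Op 5: insert a.com -> 10.0.0.1 (expiry=15+6=21). clock=15
Op 6: insert b.com -> 10.0.0.2 (expiry=15+2=17). clock=15
Op 7: tick 7 -> clock=22. purged={a.com,b.com}
Op 8: insert a.com -> 10.0.0.1 (expiry=22+1=23). clock=22
Op 9: insert a.com -> 10.0.0.2 (expiry=22+4=26). clock=22
Op 10: insert b.com -> 10.0.0.5 (expiry=22+1=23). clock=22
Op 11: insert b.com -> 10.0.0.3 (expiry=22+9=31). clock=22
Op 12: insert b.com -> 10.0.0.4 (expiry=22+8=30). clock=22
Op 13: insert b.com -> 10.0.0.6 (expiry=22+2=24). clock=22
Op 14: tick 10 -> clock=32. purged={a.com,b.com}
Op 15: insert b.com -> 10.0.0.4 (expiry=32+9=41). clock=32
Op 16: tick 3 -> clock=35.
Op 17: insert a.com -> 10.0.0.2 (expiry=35+3=38). clock=35
Op 18: tick 10 -> clock=45. purged={a.com,b.com}
Op 19: tick 9 -> clock=54.
Op 20: tick 10 -> clock=64.
Op 21: insert b.com -> 10.0.0.5 (expiry=64+3=67). clock=64
Op 22: insert b.com -> 10.0.0.2 (expiry=64+7=71). clock=64
Op 23: insert b.com -> 10.0.0.6 (expiry=64+4=68). clock=64
Op 24: tick 9 -> clock=73. purged={b.com}
Op 25: insert a.com -> 10.0.0.6 (expiry=73+3=76). clock=73
Op 26: tick 1 -> clock=74.
Op 27: insert b.com -> 10.0.0.1 (expiry=74+4=78). clock=74
lookup a.com: present, ip=10.0.0.6 expiry=76 > clock=74

Answer: 10.0.0.6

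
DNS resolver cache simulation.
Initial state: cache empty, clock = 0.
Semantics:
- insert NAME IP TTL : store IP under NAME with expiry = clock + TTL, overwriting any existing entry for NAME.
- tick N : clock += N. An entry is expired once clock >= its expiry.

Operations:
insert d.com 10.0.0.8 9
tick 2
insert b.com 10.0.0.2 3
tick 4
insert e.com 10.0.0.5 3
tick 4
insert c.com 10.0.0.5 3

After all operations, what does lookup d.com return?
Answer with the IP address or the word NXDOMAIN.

Answer: NXDOMAIN

Derivation:
Op 1: insert d.com -> 10.0.0.8 (expiry=0+9=9). clock=0
Op 2: tick 2 -> clock=2.
Op 3: insert b.com -> 10.0.0.2 (expiry=2+3=5). clock=2
Op 4: tick 4 -> clock=6. purged={b.com}
Op 5: insert e.com -> 10.0.0.5 (expiry=6+3=9). clock=6
Op 6: tick 4 -> clock=10. purged={d.com,e.com}
Op 7: insert c.com -> 10.0.0.5 (expiry=10+3=13). clock=10
lookup d.com: not in cache (expired or never inserted)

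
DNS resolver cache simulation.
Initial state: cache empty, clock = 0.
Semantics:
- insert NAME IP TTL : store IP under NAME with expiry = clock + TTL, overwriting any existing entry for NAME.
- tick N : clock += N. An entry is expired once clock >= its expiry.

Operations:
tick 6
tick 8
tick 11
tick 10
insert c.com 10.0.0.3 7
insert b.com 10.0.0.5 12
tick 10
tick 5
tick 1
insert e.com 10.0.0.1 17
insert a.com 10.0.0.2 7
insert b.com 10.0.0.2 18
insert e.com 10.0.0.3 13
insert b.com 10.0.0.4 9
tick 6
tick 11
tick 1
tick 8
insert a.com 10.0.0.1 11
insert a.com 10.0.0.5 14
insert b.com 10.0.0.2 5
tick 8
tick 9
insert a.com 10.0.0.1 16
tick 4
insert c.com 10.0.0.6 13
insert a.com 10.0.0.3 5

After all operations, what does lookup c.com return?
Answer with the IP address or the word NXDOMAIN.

Op 1: tick 6 -> clock=6.
Op 2: tick 8 -> clock=14.
Op 3: tick 11 -> clock=25.
Op 4: tick 10 -> clock=35.
Op 5: insert c.com -> 10.0.0.3 (expiry=35+7=42). clock=35
Op 6: insert b.com -> 10.0.0.5 (expiry=35+12=47). clock=35
Op 7: tick 10 -> clock=45. purged={c.com}
Op 8: tick 5 -> clock=50. purged={b.com}
Op 9: tick 1 -> clock=51.
Op 10: insert e.com -> 10.0.0.1 (expiry=51+17=68). clock=51
Op 11: insert a.com -> 10.0.0.2 (expiry=51+7=58). clock=51
Op 12: insert b.com -> 10.0.0.2 (expiry=51+18=69). clock=51
Op 13: insert e.com -> 10.0.0.3 (expiry=51+13=64). clock=51
Op 14: insert b.com -> 10.0.0.4 (expiry=51+9=60). clock=51
Op 15: tick 6 -> clock=57.
Op 16: tick 11 -> clock=68. purged={a.com,b.com,e.com}
Op 17: tick 1 -> clock=69.
Op 18: tick 8 -> clock=77.
Op 19: insert a.com -> 10.0.0.1 (expiry=77+11=88). clock=77
Op 20: insert a.com -> 10.0.0.5 (expiry=77+14=91). clock=77
Op 21: insert b.com -> 10.0.0.2 (expiry=77+5=82). clock=77
Op 22: tick 8 -> clock=85. purged={b.com}
Op 23: tick 9 -> clock=94. purged={a.com}
Op 24: insert a.com -> 10.0.0.1 (expiry=94+16=110). clock=94
Op 25: tick 4 -> clock=98.
Op 26: insert c.com -> 10.0.0.6 (expiry=98+13=111). clock=98
Op 27: insert a.com -> 10.0.0.3 (expiry=98+5=103). clock=98
lookup c.com: present, ip=10.0.0.6 expiry=111 > clock=98

Answer: 10.0.0.6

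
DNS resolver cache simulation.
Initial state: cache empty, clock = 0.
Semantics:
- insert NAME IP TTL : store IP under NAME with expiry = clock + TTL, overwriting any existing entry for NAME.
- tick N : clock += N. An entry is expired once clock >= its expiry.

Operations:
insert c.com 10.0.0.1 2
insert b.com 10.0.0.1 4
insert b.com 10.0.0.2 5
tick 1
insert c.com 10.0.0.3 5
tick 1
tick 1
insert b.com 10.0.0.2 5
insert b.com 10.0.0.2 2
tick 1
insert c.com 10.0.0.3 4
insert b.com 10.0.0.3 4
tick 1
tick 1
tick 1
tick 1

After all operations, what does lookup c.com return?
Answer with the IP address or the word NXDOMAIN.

Op 1: insert c.com -> 10.0.0.1 (expiry=0+2=2). clock=0
Op 2: insert b.com -> 10.0.0.1 (expiry=0+4=4). clock=0
Op 3: insert b.com -> 10.0.0.2 (expiry=0+5=5). clock=0
Op 4: tick 1 -> clock=1.
Op 5: insert c.com -> 10.0.0.3 (expiry=1+5=6). clock=1
Op 6: tick 1 -> clock=2.
Op 7: tick 1 -> clock=3.
Op 8: insert b.com -> 10.0.0.2 (expiry=3+5=8). clock=3
Op 9: insert b.com -> 10.0.0.2 (expiry=3+2=5). clock=3
Op 10: tick 1 -> clock=4.
Op 11: insert c.com -> 10.0.0.3 (expiry=4+4=8). clock=4
Op 12: insert b.com -> 10.0.0.3 (expiry=4+4=8). clock=4
Op 13: tick 1 -> clock=5.
Op 14: tick 1 -> clock=6.
Op 15: tick 1 -> clock=7.
Op 16: tick 1 -> clock=8. purged={b.com,c.com}
lookup c.com: not in cache (expired or never inserted)

Answer: NXDOMAIN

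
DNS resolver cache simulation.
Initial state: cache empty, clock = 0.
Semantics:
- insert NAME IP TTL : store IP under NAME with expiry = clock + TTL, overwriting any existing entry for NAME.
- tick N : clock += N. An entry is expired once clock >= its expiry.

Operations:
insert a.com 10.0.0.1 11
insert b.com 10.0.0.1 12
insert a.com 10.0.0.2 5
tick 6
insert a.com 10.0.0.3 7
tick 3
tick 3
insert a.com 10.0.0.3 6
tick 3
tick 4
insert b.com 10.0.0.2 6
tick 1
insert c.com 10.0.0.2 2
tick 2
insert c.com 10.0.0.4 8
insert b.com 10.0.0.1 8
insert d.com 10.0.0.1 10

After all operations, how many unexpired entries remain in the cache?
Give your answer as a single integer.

Op 1: insert a.com -> 10.0.0.1 (expiry=0+11=11). clock=0
Op 2: insert b.com -> 10.0.0.1 (expiry=0+12=12). clock=0
Op 3: insert a.com -> 10.0.0.2 (expiry=0+5=5). clock=0
Op 4: tick 6 -> clock=6. purged={a.com}
Op 5: insert a.com -> 10.0.0.3 (expiry=6+7=13). clock=6
Op 6: tick 3 -> clock=9.
Op 7: tick 3 -> clock=12. purged={b.com}
Op 8: insert a.com -> 10.0.0.3 (expiry=12+6=18). clock=12
Op 9: tick 3 -> clock=15.
Op 10: tick 4 -> clock=19. purged={a.com}
Op 11: insert b.com -> 10.0.0.2 (expiry=19+6=25). clock=19
Op 12: tick 1 -> clock=20.
Op 13: insert c.com -> 10.0.0.2 (expiry=20+2=22). clock=20
Op 14: tick 2 -> clock=22. purged={c.com}
Op 15: insert c.com -> 10.0.0.4 (expiry=22+8=30). clock=22
Op 16: insert b.com -> 10.0.0.1 (expiry=22+8=30). clock=22
Op 17: insert d.com -> 10.0.0.1 (expiry=22+10=32). clock=22
Final cache (unexpired): {b.com,c.com,d.com} -> size=3

Answer: 3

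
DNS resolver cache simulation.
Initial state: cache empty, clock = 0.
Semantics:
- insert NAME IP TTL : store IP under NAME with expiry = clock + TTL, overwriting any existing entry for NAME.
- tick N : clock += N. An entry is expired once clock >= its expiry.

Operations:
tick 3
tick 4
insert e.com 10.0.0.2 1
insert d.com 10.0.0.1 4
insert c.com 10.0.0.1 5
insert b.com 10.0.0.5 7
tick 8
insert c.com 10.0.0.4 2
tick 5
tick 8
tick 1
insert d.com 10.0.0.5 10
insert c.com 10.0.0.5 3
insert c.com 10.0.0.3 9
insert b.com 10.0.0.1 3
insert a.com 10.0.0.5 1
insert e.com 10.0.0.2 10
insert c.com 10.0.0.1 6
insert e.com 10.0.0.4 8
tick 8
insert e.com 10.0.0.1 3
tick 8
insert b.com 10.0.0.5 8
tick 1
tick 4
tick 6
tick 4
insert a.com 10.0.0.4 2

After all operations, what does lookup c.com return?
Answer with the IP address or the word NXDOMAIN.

Op 1: tick 3 -> clock=3.
Op 2: tick 4 -> clock=7.
Op 3: insert e.com -> 10.0.0.2 (expiry=7+1=8). clock=7
Op 4: insert d.com -> 10.0.0.1 (expiry=7+4=11). clock=7
Op 5: insert c.com -> 10.0.0.1 (expiry=7+5=12). clock=7
Op 6: insert b.com -> 10.0.0.5 (expiry=7+7=14). clock=7
Op 7: tick 8 -> clock=15. purged={b.com,c.com,d.com,e.com}
Op 8: insert c.com -> 10.0.0.4 (expiry=15+2=17). clock=15
Op 9: tick 5 -> clock=20. purged={c.com}
Op 10: tick 8 -> clock=28.
Op 11: tick 1 -> clock=29.
Op 12: insert d.com -> 10.0.0.5 (expiry=29+10=39). clock=29
Op 13: insert c.com -> 10.0.0.5 (expiry=29+3=32). clock=29
Op 14: insert c.com -> 10.0.0.3 (expiry=29+9=38). clock=29
Op 15: insert b.com -> 10.0.0.1 (expiry=29+3=32). clock=29
Op 16: insert a.com -> 10.0.0.5 (expiry=29+1=30). clock=29
Op 17: insert e.com -> 10.0.0.2 (expiry=29+10=39). clock=29
Op 18: insert c.com -> 10.0.0.1 (expiry=29+6=35). clock=29
Op 19: insert e.com -> 10.0.0.4 (expiry=29+8=37). clock=29
Op 20: tick 8 -> clock=37. purged={a.com,b.com,c.com,e.com}
Op 21: insert e.com -> 10.0.0.1 (expiry=37+3=40). clock=37
Op 22: tick 8 -> clock=45. purged={d.com,e.com}
Op 23: insert b.com -> 10.0.0.5 (expiry=45+8=53). clock=45
Op 24: tick 1 -> clock=46.
Op 25: tick 4 -> clock=50.
Op 26: tick 6 -> clock=56. purged={b.com}
Op 27: tick 4 -> clock=60.
Op 28: insert a.com -> 10.0.0.4 (expiry=60+2=62). clock=60
lookup c.com: not in cache (expired or never inserted)

Answer: NXDOMAIN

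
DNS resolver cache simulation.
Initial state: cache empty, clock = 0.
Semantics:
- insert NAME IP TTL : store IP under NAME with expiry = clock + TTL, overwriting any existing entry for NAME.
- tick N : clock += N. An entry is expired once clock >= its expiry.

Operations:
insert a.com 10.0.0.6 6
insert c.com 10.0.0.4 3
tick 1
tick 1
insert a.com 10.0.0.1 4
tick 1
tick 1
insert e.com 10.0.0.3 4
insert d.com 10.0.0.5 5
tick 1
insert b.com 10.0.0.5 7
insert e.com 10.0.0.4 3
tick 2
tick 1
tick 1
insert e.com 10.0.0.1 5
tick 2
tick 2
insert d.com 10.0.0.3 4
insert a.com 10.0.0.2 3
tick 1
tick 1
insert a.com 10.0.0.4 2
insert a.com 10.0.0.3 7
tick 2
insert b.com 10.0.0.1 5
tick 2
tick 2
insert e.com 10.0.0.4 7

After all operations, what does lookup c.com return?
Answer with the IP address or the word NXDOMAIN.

Op 1: insert a.com -> 10.0.0.6 (expiry=0+6=6). clock=0
Op 2: insert c.com -> 10.0.0.4 (expiry=0+3=3). clock=0
Op 3: tick 1 -> clock=1.
Op 4: tick 1 -> clock=2.
Op 5: insert a.com -> 10.0.0.1 (expiry=2+4=6). clock=2
Op 6: tick 1 -> clock=3. purged={c.com}
Op 7: tick 1 -> clock=4.
Op 8: insert e.com -> 10.0.0.3 (expiry=4+4=8). clock=4
Op 9: insert d.com -> 10.0.0.5 (expiry=4+5=9). clock=4
Op 10: tick 1 -> clock=5.
Op 11: insert b.com -> 10.0.0.5 (expiry=5+7=12). clock=5
Op 12: insert e.com -> 10.0.0.4 (expiry=5+3=8). clock=5
Op 13: tick 2 -> clock=7. purged={a.com}
Op 14: tick 1 -> clock=8. purged={e.com}
Op 15: tick 1 -> clock=9. purged={d.com}
Op 16: insert e.com -> 10.0.0.1 (expiry=9+5=14). clock=9
Op 17: tick 2 -> clock=11.
Op 18: tick 2 -> clock=13. purged={b.com}
Op 19: insert d.com -> 10.0.0.3 (expiry=13+4=17). clock=13
Op 20: insert a.com -> 10.0.0.2 (expiry=13+3=16). clock=13
Op 21: tick 1 -> clock=14. purged={e.com}
Op 22: tick 1 -> clock=15.
Op 23: insert a.com -> 10.0.0.4 (expiry=15+2=17). clock=15
Op 24: insert a.com -> 10.0.0.3 (expiry=15+7=22). clock=15
Op 25: tick 2 -> clock=17. purged={d.com}
Op 26: insert b.com -> 10.0.0.1 (expiry=17+5=22). clock=17
Op 27: tick 2 -> clock=19.
Op 28: tick 2 -> clock=21.
Op 29: insert e.com -> 10.0.0.4 (expiry=21+7=28). clock=21
lookup c.com: not in cache (expired or never inserted)

Answer: NXDOMAIN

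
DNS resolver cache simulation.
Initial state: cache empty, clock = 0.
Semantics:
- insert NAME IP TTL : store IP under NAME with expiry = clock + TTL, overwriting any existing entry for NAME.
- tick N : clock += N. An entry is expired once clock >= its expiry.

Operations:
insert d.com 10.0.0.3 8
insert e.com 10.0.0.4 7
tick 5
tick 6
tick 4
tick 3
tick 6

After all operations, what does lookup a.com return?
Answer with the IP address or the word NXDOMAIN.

Answer: NXDOMAIN

Derivation:
Op 1: insert d.com -> 10.0.0.3 (expiry=0+8=8). clock=0
Op 2: insert e.com -> 10.0.0.4 (expiry=0+7=7). clock=0
Op 3: tick 5 -> clock=5.
Op 4: tick 6 -> clock=11. purged={d.com,e.com}
Op 5: tick 4 -> clock=15.
Op 6: tick 3 -> clock=18.
Op 7: tick 6 -> clock=24.
lookup a.com: not in cache (expired or never inserted)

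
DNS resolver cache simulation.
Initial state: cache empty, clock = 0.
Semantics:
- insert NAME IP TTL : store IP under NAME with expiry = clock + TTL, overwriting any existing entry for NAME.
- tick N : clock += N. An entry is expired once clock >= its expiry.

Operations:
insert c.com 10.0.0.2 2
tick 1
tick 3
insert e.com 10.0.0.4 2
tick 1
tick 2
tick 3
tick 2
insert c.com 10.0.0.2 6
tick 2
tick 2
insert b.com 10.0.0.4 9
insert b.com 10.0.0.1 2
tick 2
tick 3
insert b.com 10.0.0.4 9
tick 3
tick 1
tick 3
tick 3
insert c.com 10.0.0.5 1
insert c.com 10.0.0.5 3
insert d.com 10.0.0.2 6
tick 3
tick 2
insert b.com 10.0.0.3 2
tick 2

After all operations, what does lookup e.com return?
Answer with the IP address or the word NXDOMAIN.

Answer: NXDOMAIN

Derivation:
Op 1: insert c.com -> 10.0.0.2 (expiry=0+2=2). clock=0
Op 2: tick 1 -> clock=1.
Op 3: tick 3 -> clock=4. purged={c.com}
Op 4: insert e.com -> 10.0.0.4 (expiry=4+2=6). clock=4
Op 5: tick 1 -> clock=5.
Op 6: tick 2 -> clock=7. purged={e.com}
Op 7: tick 3 -> clock=10.
Op 8: tick 2 -> clock=12.
Op 9: insert c.com -> 10.0.0.2 (expiry=12+6=18). clock=12
Op 10: tick 2 -> clock=14.
Op 11: tick 2 -> clock=16.
Op 12: insert b.com -> 10.0.0.4 (expiry=16+9=25). clock=16
Op 13: insert b.com -> 10.0.0.1 (expiry=16+2=18). clock=16
Op 14: tick 2 -> clock=18. purged={b.com,c.com}
Op 15: tick 3 -> clock=21.
Op 16: insert b.com -> 10.0.0.4 (expiry=21+9=30). clock=21
Op 17: tick 3 -> clock=24.
Op 18: tick 1 -> clock=25.
Op 19: tick 3 -> clock=28.
Op 20: tick 3 -> clock=31. purged={b.com}
Op 21: insert c.com -> 10.0.0.5 (expiry=31+1=32). clock=31
Op 22: insert c.com -> 10.0.0.5 (expiry=31+3=34). clock=31
Op 23: insert d.com -> 10.0.0.2 (expiry=31+6=37). clock=31
Op 24: tick 3 -> clock=34. purged={c.com}
Op 25: tick 2 -> clock=36.
Op 26: insert b.com -> 10.0.0.3 (expiry=36+2=38). clock=36
Op 27: tick 2 -> clock=38. purged={b.com,d.com}
lookup e.com: not in cache (expired or never inserted)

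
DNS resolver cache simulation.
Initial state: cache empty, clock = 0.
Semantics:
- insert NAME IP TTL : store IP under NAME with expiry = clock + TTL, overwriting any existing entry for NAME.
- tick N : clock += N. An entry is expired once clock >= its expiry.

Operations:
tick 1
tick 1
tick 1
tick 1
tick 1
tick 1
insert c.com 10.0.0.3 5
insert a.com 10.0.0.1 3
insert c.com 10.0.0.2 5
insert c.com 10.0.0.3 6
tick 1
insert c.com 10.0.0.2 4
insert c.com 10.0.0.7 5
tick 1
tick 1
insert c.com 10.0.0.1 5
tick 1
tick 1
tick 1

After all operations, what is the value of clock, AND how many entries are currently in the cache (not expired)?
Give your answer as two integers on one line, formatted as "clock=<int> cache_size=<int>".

Op 1: tick 1 -> clock=1.
Op 2: tick 1 -> clock=2.
Op 3: tick 1 -> clock=3.
Op 4: tick 1 -> clock=4.
Op 5: tick 1 -> clock=5.
Op 6: tick 1 -> clock=6.
Op 7: insert c.com -> 10.0.0.3 (expiry=6+5=11). clock=6
Op 8: insert a.com -> 10.0.0.1 (expiry=6+3=9). clock=6
Op 9: insert c.com -> 10.0.0.2 (expiry=6+5=11). clock=6
Op 10: insert c.com -> 10.0.0.3 (expiry=6+6=12). clock=6
Op 11: tick 1 -> clock=7.
Op 12: insert c.com -> 10.0.0.2 (expiry=7+4=11). clock=7
Op 13: insert c.com -> 10.0.0.7 (expiry=7+5=12). clock=7
Op 14: tick 1 -> clock=8.
Op 15: tick 1 -> clock=9. purged={a.com}
Op 16: insert c.com -> 10.0.0.1 (expiry=9+5=14). clock=9
Op 17: tick 1 -> clock=10.
Op 18: tick 1 -> clock=11.
Op 19: tick 1 -> clock=12.
Final clock = 12
Final cache (unexpired): {c.com} -> size=1

Answer: clock=12 cache_size=1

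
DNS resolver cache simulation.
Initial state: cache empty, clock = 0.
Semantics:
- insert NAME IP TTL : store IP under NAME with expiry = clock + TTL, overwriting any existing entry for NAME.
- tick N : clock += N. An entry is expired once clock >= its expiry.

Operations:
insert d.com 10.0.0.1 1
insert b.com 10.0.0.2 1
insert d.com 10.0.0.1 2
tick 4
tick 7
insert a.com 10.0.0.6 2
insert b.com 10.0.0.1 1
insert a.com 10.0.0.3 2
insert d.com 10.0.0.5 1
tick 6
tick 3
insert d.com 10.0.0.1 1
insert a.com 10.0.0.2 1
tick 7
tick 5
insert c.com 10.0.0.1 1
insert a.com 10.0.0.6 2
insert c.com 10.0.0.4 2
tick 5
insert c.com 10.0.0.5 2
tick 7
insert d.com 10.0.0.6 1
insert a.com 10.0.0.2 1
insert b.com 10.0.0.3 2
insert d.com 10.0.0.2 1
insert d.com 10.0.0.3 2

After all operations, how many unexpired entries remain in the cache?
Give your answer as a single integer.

Op 1: insert d.com -> 10.0.0.1 (expiry=0+1=1). clock=0
Op 2: insert b.com -> 10.0.0.2 (expiry=0+1=1). clock=0
Op 3: insert d.com -> 10.0.0.1 (expiry=0+2=2). clock=0
Op 4: tick 4 -> clock=4. purged={b.com,d.com}
Op 5: tick 7 -> clock=11.
Op 6: insert a.com -> 10.0.0.6 (expiry=11+2=13). clock=11
Op 7: insert b.com -> 10.0.0.1 (expiry=11+1=12). clock=11
Op 8: insert a.com -> 10.0.0.3 (expiry=11+2=13). clock=11
Op 9: insert d.com -> 10.0.0.5 (expiry=11+1=12). clock=11
Op 10: tick 6 -> clock=17. purged={a.com,b.com,d.com}
Op 11: tick 3 -> clock=20.
Op 12: insert d.com -> 10.0.0.1 (expiry=20+1=21). clock=20
Op 13: insert a.com -> 10.0.0.2 (expiry=20+1=21). clock=20
Op 14: tick 7 -> clock=27. purged={a.com,d.com}
Op 15: tick 5 -> clock=32.
Op 16: insert c.com -> 10.0.0.1 (expiry=32+1=33). clock=32
Op 17: insert a.com -> 10.0.0.6 (expiry=32+2=34). clock=32
Op 18: insert c.com -> 10.0.0.4 (expiry=32+2=34). clock=32
Op 19: tick 5 -> clock=37. purged={a.com,c.com}
Op 20: insert c.com -> 10.0.0.5 (expiry=37+2=39). clock=37
Op 21: tick 7 -> clock=44. purged={c.com}
Op 22: insert d.com -> 10.0.0.6 (expiry=44+1=45). clock=44
Op 23: insert a.com -> 10.0.0.2 (expiry=44+1=45). clock=44
Op 24: insert b.com -> 10.0.0.3 (expiry=44+2=46). clock=44
Op 25: insert d.com -> 10.0.0.2 (expiry=44+1=45). clock=44
Op 26: insert d.com -> 10.0.0.3 (expiry=44+2=46). clock=44
Final cache (unexpired): {a.com,b.com,d.com} -> size=3

Answer: 3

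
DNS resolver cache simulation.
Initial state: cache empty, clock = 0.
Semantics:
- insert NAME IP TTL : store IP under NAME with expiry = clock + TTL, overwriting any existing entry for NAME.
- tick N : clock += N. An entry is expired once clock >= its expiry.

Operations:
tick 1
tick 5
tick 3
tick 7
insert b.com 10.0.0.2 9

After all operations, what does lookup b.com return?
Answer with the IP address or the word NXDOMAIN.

Op 1: tick 1 -> clock=1.
Op 2: tick 5 -> clock=6.
Op 3: tick 3 -> clock=9.
Op 4: tick 7 -> clock=16.
Op 5: insert b.com -> 10.0.0.2 (expiry=16+9=25). clock=16
lookup b.com: present, ip=10.0.0.2 expiry=25 > clock=16

Answer: 10.0.0.2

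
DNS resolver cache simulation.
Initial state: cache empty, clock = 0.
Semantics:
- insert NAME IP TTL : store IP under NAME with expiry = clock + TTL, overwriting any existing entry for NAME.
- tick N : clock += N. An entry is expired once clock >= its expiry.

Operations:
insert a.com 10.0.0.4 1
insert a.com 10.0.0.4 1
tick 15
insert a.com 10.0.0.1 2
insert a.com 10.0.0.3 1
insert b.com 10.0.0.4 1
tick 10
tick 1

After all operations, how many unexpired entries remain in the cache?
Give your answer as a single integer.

Op 1: insert a.com -> 10.0.0.4 (expiry=0+1=1). clock=0
Op 2: insert a.com -> 10.0.0.4 (expiry=0+1=1). clock=0
Op 3: tick 15 -> clock=15. purged={a.com}
Op 4: insert a.com -> 10.0.0.1 (expiry=15+2=17). clock=15
Op 5: insert a.com -> 10.0.0.3 (expiry=15+1=16). clock=15
Op 6: insert b.com -> 10.0.0.4 (expiry=15+1=16). clock=15
Op 7: tick 10 -> clock=25. purged={a.com,b.com}
Op 8: tick 1 -> clock=26.
Final cache (unexpired): {} -> size=0

Answer: 0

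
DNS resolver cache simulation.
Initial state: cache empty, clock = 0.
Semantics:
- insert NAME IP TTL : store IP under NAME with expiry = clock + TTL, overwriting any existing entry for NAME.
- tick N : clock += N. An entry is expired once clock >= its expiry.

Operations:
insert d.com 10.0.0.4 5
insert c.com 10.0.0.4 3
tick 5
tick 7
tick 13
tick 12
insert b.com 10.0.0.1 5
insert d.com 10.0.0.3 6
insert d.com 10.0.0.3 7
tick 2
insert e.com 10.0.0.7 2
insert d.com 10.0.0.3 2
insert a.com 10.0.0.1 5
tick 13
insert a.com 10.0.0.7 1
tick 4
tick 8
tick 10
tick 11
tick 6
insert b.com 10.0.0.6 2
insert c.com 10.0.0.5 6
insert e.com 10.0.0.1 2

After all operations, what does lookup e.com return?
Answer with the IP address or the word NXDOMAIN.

Op 1: insert d.com -> 10.0.0.4 (expiry=0+5=5). clock=0
Op 2: insert c.com -> 10.0.0.4 (expiry=0+3=3). clock=0
Op 3: tick 5 -> clock=5. purged={c.com,d.com}
Op 4: tick 7 -> clock=12.
Op 5: tick 13 -> clock=25.
Op 6: tick 12 -> clock=37.
Op 7: insert b.com -> 10.0.0.1 (expiry=37+5=42). clock=37
Op 8: insert d.com -> 10.0.0.3 (expiry=37+6=43). clock=37
Op 9: insert d.com -> 10.0.0.3 (expiry=37+7=44). clock=37
Op 10: tick 2 -> clock=39.
Op 11: insert e.com -> 10.0.0.7 (expiry=39+2=41). clock=39
Op 12: insert d.com -> 10.0.0.3 (expiry=39+2=41). clock=39
Op 13: insert a.com -> 10.0.0.1 (expiry=39+5=44). clock=39
Op 14: tick 13 -> clock=52. purged={a.com,b.com,d.com,e.com}
Op 15: insert a.com -> 10.0.0.7 (expiry=52+1=53). clock=52
Op 16: tick 4 -> clock=56. purged={a.com}
Op 17: tick 8 -> clock=64.
Op 18: tick 10 -> clock=74.
Op 19: tick 11 -> clock=85.
Op 20: tick 6 -> clock=91.
Op 21: insert b.com -> 10.0.0.6 (expiry=91+2=93). clock=91
Op 22: insert c.com -> 10.0.0.5 (expiry=91+6=97). clock=91
Op 23: insert e.com -> 10.0.0.1 (expiry=91+2=93). clock=91
lookup e.com: present, ip=10.0.0.1 expiry=93 > clock=91

Answer: 10.0.0.1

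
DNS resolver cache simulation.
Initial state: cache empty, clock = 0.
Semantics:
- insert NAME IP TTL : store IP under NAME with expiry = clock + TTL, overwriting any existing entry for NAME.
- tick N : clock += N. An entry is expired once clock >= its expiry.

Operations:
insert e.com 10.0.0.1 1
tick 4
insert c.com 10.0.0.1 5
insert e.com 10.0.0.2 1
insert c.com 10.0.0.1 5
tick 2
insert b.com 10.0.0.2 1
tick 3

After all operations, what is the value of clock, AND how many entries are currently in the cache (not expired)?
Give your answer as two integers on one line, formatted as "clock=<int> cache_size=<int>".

Answer: clock=9 cache_size=0

Derivation:
Op 1: insert e.com -> 10.0.0.1 (expiry=0+1=1). clock=0
Op 2: tick 4 -> clock=4. purged={e.com}
Op 3: insert c.com -> 10.0.0.1 (expiry=4+5=9). clock=4
Op 4: insert e.com -> 10.0.0.2 (expiry=4+1=5). clock=4
Op 5: insert c.com -> 10.0.0.1 (expiry=4+5=9). clock=4
Op 6: tick 2 -> clock=6. purged={e.com}
Op 7: insert b.com -> 10.0.0.2 (expiry=6+1=7). clock=6
Op 8: tick 3 -> clock=9. purged={b.com,c.com}
Final clock = 9
Final cache (unexpired): {} -> size=0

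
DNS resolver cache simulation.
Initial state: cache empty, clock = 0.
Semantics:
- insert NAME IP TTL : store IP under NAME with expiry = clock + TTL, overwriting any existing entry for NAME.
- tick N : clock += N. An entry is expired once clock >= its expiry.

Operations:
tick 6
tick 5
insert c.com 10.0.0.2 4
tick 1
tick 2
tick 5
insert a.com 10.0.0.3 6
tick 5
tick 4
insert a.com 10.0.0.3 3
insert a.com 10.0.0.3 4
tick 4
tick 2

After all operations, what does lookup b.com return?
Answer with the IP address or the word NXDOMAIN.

Answer: NXDOMAIN

Derivation:
Op 1: tick 6 -> clock=6.
Op 2: tick 5 -> clock=11.
Op 3: insert c.com -> 10.0.0.2 (expiry=11+4=15). clock=11
Op 4: tick 1 -> clock=12.
Op 5: tick 2 -> clock=14.
Op 6: tick 5 -> clock=19. purged={c.com}
Op 7: insert a.com -> 10.0.0.3 (expiry=19+6=25). clock=19
Op 8: tick 5 -> clock=24.
Op 9: tick 4 -> clock=28. purged={a.com}
Op 10: insert a.com -> 10.0.0.3 (expiry=28+3=31). clock=28
Op 11: insert a.com -> 10.0.0.3 (expiry=28+4=32). clock=28
Op 12: tick 4 -> clock=32. purged={a.com}
Op 13: tick 2 -> clock=34.
lookup b.com: not in cache (expired or never inserted)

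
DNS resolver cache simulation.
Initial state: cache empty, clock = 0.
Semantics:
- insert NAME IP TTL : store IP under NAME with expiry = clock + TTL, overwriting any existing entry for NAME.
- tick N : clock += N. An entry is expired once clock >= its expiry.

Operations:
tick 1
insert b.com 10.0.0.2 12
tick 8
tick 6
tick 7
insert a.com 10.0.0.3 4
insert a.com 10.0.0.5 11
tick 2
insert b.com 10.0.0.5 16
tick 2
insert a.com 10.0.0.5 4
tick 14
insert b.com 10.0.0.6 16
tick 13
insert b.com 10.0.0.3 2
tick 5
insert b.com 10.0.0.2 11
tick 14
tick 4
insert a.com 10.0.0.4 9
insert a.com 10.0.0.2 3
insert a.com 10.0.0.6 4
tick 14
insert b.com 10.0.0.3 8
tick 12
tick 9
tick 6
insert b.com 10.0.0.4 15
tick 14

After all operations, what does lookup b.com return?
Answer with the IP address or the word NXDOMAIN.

Answer: 10.0.0.4

Derivation:
Op 1: tick 1 -> clock=1.
Op 2: insert b.com -> 10.0.0.2 (expiry=1+12=13). clock=1
Op 3: tick 8 -> clock=9.
Op 4: tick 6 -> clock=15. purged={b.com}
Op 5: tick 7 -> clock=22.
Op 6: insert a.com -> 10.0.0.3 (expiry=22+4=26). clock=22
Op 7: insert a.com -> 10.0.0.5 (expiry=22+11=33). clock=22
Op 8: tick 2 -> clock=24.
Op 9: insert b.com -> 10.0.0.5 (expiry=24+16=40). clock=24
Op 10: tick 2 -> clock=26.
Op 11: insert a.com -> 10.0.0.5 (expiry=26+4=30). clock=26
Op 12: tick 14 -> clock=40. purged={a.com,b.com}
Op 13: insert b.com -> 10.0.0.6 (expiry=40+16=56). clock=40
Op 14: tick 13 -> clock=53.
Op 15: insert b.com -> 10.0.0.3 (expiry=53+2=55). clock=53
Op 16: tick 5 -> clock=58. purged={b.com}
Op 17: insert b.com -> 10.0.0.2 (expiry=58+11=69). clock=58
Op 18: tick 14 -> clock=72. purged={b.com}
Op 19: tick 4 -> clock=76.
Op 20: insert a.com -> 10.0.0.4 (expiry=76+9=85). clock=76
Op 21: insert a.com -> 10.0.0.2 (expiry=76+3=79). clock=76
Op 22: insert a.com -> 10.0.0.6 (expiry=76+4=80). clock=76
Op 23: tick 14 -> clock=90. purged={a.com}
Op 24: insert b.com -> 10.0.0.3 (expiry=90+8=98). clock=90
Op 25: tick 12 -> clock=102. purged={b.com}
Op 26: tick 9 -> clock=111.
Op 27: tick 6 -> clock=117.
Op 28: insert b.com -> 10.0.0.4 (expiry=117+15=132). clock=117
Op 29: tick 14 -> clock=131.
lookup b.com: present, ip=10.0.0.4 expiry=132 > clock=131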